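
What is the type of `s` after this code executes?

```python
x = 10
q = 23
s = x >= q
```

Comparison operators return bool

bool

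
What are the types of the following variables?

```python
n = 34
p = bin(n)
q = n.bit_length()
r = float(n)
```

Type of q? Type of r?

int.bit_length() returns int; float() returns float

int, float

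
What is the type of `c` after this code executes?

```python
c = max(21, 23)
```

max() of ints returns int

int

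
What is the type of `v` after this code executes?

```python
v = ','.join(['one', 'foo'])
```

str.join() returns str

str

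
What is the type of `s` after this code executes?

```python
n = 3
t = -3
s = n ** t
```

int ** negative int returns float

float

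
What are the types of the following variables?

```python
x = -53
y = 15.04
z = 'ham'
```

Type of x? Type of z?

x is int; z is str

int, str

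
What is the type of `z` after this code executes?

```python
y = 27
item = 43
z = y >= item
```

Comparison operators return bool

bool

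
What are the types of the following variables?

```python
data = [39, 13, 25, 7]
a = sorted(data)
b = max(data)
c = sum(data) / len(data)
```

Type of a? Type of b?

sorted() returns list; max of ints returns int

list, int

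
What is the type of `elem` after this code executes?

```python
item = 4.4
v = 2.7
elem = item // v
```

float // float returns float (floor division preserves float type)

float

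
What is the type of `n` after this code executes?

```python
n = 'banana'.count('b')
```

str.count() returns int

int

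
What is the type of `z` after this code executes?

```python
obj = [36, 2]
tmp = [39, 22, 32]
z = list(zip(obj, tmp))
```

list(zip(...)) returns a list of tuples

list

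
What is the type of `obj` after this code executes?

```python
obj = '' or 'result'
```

'or' returns first truthy value ('result', which is str)

str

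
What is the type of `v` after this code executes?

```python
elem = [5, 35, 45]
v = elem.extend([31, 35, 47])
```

list.extend() returns None

NoneType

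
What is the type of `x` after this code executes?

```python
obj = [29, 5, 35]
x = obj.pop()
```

list.pop() returns the popped element (int here)

int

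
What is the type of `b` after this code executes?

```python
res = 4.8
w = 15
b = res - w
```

float - int returns float (4.8 - 15 = -10.2)

float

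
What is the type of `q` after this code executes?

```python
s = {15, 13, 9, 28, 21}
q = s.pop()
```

Popping from a set of ints returns int

int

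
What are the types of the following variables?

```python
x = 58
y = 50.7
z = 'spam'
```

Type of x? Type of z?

x is int; z is str

int, str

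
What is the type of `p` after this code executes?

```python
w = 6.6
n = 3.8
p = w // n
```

float // float returns float (floor division preserves float type)

float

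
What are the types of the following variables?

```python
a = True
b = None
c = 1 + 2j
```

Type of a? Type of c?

a is bool; c is complex

bool, complex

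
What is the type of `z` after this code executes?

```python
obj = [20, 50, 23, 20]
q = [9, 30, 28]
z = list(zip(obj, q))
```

list(zip(...)) returns a list of tuples

list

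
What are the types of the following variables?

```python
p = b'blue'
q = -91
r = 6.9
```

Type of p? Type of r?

p is bytes; r is float

bytes, float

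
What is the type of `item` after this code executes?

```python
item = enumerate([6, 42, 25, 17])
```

enumerate() returns an enumerate iterator object

enumerate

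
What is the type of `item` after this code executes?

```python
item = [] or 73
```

'or' returns first truthy value (73, which is int)

int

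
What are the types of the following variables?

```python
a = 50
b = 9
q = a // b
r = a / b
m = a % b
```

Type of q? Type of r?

int // int returns int; int / int returns float

int, float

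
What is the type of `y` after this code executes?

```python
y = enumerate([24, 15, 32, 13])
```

enumerate() returns an enumerate iterator object

enumerate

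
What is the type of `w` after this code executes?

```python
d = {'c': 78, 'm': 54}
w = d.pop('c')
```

dict.pop() returns the value (int)

int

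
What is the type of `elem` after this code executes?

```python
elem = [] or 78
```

'or' returns first truthy value (78, which is int)

int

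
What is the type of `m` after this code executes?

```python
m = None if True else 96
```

Ternary: condition is True, if branch (None) taken → NoneType

NoneType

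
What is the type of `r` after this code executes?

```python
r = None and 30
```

'and' returns first falsy value (None)

NoneType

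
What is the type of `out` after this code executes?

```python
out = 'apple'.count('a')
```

str.count() returns int

int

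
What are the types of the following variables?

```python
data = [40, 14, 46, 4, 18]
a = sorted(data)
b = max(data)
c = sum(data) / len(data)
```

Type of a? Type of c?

sorted() returns list; int / int returns float

list, float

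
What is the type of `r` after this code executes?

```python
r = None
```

None has type NoneType

NoneType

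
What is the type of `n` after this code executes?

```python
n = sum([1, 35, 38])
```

sum() of ints returns int

int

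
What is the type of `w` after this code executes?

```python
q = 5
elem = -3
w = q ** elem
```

int ** negative int returns float

float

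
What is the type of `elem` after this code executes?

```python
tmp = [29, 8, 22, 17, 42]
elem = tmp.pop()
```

list.pop() returns the popped element (int here)

int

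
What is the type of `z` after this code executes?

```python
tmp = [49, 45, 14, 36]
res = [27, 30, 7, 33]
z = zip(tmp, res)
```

zip() returns a zip iterator object

zip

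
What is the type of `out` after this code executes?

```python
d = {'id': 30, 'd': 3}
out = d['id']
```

Accessing dict[str, int] with key 'id' returns int value 30

int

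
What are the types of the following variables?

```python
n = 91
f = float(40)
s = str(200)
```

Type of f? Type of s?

f is float; s is str

float, str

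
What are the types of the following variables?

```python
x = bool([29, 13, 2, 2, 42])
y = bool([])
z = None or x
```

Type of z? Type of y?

None or <bool> returns the bool; bool() returns bool

bool, bool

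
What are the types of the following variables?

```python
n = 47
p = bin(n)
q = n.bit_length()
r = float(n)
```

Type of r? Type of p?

float() returns float; bin() returns str

float, str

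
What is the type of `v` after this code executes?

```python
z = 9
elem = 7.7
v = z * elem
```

int * float returns float (9 * 7.7 = 69.3)

float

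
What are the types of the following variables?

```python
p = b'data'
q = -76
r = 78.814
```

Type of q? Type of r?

q is int; r is float

int, float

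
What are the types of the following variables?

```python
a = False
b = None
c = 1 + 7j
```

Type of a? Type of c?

a is bool; c is complex

bool, complex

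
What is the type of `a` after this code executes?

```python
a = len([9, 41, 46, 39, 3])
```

len() always returns int

int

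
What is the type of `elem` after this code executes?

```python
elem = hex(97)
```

hex() returns str representation

str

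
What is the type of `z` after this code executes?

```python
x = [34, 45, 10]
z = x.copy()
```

list.copy() returns list

list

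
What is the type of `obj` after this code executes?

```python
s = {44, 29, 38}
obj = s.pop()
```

Popping from a set of ints returns int

int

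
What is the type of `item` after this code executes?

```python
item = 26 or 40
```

'or' returns the first truthy value (26, which is int)

int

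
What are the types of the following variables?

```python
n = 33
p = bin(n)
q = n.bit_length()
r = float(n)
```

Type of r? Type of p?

float() returns float; bin() returns str

float, str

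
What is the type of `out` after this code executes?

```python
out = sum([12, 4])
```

sum() of ints returns int

int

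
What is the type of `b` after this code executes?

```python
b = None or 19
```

'or' with None returns the other value (19, int)

int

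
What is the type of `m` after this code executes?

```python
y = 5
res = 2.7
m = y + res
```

int + float returns float (5 + 2.7 = 7.7)

float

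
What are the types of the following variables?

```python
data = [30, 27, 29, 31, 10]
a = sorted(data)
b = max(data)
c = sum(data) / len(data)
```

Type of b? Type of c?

max of ints returns int; int / int returns float

int, float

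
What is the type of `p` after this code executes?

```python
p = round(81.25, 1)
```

round() with ndigits arg returns float

float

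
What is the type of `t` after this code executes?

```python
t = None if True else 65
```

Ternary: condition is True, if branch (None) taken → NoneType

NoneType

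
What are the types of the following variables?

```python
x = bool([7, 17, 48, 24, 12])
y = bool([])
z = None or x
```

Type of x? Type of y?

bool() returns bool; bool() returns bool

bool, bool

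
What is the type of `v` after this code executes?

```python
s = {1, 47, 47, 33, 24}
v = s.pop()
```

Popping from a set of ints returns int

int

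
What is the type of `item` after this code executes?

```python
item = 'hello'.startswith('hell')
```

str.startswith() returns bool

bool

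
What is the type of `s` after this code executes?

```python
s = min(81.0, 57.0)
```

min() of floats returns float

float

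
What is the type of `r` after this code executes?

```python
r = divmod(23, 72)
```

divmod() returns a tuple (quotient, remainder)

tuple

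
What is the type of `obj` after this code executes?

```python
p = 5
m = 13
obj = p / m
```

int / int always returns float in Python 3 (5 / 13 = 0.384615)

float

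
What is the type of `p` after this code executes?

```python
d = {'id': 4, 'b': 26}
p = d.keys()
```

.keys() returns a dict_keys view object

dict_keys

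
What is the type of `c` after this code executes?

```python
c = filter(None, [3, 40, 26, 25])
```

filter() returns a filter iterator object

filter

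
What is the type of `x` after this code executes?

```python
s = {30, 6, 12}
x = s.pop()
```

Popping from a set of ints returns int

int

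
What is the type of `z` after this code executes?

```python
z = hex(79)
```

hex() returns str representation

str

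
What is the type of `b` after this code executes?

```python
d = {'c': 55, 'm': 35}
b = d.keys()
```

.keys() returns a dict_keys view object

dict_keys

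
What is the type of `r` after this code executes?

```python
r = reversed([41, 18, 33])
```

reversed() on a list returns a list_reverseiterator

list_reverseiterator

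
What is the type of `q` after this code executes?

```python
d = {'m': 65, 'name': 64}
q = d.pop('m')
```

dict.pop() returns the value (int)

int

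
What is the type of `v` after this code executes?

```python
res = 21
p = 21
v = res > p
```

Comparison operators return bool

bool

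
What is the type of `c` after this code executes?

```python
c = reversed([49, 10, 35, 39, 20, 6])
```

reversed() on a list returns a list_reverseiterator

list_reverseiterator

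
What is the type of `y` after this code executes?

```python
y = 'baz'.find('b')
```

str.find() returns int (index, or -1)

int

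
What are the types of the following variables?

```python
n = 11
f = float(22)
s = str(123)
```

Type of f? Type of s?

f is float; s is str

float, str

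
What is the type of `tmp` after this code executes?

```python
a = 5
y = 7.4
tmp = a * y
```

int * float returns float (5 * 7.4 = 37.0)

float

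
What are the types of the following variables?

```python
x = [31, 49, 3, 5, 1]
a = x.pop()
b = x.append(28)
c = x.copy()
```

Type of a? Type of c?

list.pop() returns the element (int); list.copy() returns list

int, list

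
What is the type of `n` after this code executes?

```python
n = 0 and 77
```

'and' returns the first falsy value (0, which is int)

int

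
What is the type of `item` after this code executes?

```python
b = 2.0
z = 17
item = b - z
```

float - int returns float (2.0 - 17 = -15.0)

float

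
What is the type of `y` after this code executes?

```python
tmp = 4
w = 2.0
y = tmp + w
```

int + float returns float (4 + 2.0 = 6.0)

float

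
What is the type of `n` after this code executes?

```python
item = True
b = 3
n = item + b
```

bool + int returns int (True is 1, so 1 + 3 = 4)

int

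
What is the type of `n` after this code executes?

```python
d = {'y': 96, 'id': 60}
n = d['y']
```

Accessing dict[str, int] with key 'y' returns int value 96

int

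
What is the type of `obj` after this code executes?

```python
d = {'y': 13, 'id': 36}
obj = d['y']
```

Accessing dict[str, int] with key 'y' returns int value 13

int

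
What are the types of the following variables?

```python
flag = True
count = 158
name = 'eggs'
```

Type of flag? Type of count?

flag is bool; count is int

bool, int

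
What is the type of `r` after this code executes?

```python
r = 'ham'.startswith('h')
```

str.startswith() returns bool

bool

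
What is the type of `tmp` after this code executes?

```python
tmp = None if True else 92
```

Ternary: condition is True, if branch (None) taken → NoneType

NoneType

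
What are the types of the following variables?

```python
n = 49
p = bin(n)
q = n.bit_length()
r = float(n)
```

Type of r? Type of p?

float() returns float; bin() returns str

float, str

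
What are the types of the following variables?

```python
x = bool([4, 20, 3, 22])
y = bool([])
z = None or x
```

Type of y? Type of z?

bool() returns bool; None or <bool> returns the bool

bool, bool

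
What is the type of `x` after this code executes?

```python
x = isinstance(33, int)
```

isinstance() returns bool

bool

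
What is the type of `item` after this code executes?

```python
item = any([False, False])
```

any() returns bool

bool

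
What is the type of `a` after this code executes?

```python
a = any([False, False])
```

any() returns bool

bool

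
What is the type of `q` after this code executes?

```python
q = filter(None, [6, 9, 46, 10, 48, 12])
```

filter() returns a filter iterator object

filter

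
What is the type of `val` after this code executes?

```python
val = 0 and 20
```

'and' returns the first falsy value (0, which is int)

int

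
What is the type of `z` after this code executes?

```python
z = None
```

None has type NoneType

NoneType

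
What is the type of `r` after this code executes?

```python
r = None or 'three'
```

'or' with None returns the other value ('three', str)

str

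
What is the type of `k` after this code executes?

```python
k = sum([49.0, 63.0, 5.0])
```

sum() of floats returns float

float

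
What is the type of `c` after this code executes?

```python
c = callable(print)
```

callable() returns bool

bool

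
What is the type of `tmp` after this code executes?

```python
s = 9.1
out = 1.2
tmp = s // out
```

float // float returns float (floor division preserves float type)

float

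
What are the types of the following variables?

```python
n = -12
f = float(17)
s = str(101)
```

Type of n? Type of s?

n is int; s is str

int, str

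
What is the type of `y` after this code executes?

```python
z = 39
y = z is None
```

'is' comparison returns bool

bool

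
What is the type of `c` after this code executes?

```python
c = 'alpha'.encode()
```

str.encode() returns bytes

bytes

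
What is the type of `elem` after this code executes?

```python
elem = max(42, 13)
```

max() of ints returns int

int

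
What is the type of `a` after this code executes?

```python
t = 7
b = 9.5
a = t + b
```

int + float returns float (7 + 9.5 = 16.5)

float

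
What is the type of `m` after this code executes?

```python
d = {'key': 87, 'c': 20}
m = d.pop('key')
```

dict.pop() returns the value (int)

int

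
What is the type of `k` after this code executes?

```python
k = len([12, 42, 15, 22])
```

len() always returns int

int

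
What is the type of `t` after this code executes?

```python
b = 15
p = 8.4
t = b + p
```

int + float returns float (15 + 8.4 = 23.4)

float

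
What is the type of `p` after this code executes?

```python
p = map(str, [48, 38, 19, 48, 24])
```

map() returns a map iterator object

map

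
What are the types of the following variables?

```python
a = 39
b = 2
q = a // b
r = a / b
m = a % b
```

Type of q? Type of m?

int // int returns int; int % int returns int

int, int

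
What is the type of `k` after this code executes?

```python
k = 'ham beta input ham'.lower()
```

str.lower() returns str

str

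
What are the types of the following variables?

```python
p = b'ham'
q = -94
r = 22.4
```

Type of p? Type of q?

p is bytes; q is int

bytes, int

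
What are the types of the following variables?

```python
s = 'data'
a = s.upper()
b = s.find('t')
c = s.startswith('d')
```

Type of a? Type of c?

str.upper() returns str; str.startswith() returns bool

str, bool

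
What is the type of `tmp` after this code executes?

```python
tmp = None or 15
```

'or' with None returns the other value (15, int)

int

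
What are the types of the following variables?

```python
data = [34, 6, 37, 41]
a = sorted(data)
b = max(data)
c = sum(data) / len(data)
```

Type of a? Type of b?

sorted() returns list; max of ints returns int

list, int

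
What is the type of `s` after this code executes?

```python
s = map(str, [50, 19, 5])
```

map() returns a map iterator object

map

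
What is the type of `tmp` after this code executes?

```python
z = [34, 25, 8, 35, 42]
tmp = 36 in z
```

'in' operator returns bool

bool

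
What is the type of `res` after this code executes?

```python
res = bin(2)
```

bin() returns str representation

str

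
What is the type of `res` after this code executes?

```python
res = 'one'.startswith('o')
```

str.startswith() returns bool

bool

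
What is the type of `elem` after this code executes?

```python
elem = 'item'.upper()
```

str.upper() returns str

str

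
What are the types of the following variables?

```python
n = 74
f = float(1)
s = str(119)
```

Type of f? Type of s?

f is float; s is str

float, str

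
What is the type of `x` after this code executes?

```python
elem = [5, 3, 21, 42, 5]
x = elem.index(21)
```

list.index() returns int

int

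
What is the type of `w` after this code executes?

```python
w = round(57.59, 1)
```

round() with ndigits arg returns float

float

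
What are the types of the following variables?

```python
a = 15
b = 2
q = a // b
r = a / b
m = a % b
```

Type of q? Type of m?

int // int returns int; int % int returns int

int, int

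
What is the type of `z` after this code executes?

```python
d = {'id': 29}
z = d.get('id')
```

dict.get() returns the value (int) when key is found

int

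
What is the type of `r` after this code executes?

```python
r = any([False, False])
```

any() returns bool

bool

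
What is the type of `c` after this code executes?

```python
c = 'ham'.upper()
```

str.upper() returns str

str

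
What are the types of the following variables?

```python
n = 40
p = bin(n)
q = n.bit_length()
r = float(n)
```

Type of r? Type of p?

float() returns float; bin() returns str

float, str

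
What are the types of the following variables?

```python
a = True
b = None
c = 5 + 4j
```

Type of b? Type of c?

b is NoneType; c is complex

NoneType, complex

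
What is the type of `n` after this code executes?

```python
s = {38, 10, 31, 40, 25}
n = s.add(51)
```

set.add() returns None (mutates in place)

NoneType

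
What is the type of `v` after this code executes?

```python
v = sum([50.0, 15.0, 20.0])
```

sum() of floats returns float

float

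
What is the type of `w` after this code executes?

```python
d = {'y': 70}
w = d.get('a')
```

dict.get() returns None when key 'a' is not found and no default given

NoneType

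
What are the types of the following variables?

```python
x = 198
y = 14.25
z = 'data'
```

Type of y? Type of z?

y is float; z is str

float, str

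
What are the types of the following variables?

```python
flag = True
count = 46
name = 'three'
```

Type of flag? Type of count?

flag is bool; count is int

bool, int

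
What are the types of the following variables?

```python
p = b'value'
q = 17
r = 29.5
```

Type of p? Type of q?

p is bytes; q is int

bytes, int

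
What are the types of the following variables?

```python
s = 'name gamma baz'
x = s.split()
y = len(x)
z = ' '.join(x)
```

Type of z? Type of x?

str.join() returns str; str.split() returns list

str, list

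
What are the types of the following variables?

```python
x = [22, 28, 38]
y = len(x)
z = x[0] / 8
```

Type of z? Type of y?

int / int returns float; len() returns int

float, int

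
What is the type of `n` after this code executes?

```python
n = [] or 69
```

'or' returns first truthy value (69, which is int)

int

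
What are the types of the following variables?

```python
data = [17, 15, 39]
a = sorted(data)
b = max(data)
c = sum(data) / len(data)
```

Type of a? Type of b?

sorted() returns list; max of ints returns int

list, int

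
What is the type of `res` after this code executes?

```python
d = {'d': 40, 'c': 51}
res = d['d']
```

Accessing dict[str, int] with key 'd' returns int value 40

int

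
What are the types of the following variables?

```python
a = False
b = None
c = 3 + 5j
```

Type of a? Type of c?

a is bool; c is complex

bool, complex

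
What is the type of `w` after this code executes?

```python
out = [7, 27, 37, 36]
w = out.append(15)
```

list.append() returns None (mutates in place)

NoneType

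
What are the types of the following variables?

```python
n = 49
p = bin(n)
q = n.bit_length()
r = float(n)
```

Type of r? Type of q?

float() returns float; int.bit_length() returns int

float, int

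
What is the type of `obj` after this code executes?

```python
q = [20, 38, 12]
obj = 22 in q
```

'in' operator returns bool

bool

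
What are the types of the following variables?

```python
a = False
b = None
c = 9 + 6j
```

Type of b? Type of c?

b is NoneType; c is complex

NoneType, complex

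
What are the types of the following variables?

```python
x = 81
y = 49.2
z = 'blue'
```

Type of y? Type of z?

y is float; z is str

float, str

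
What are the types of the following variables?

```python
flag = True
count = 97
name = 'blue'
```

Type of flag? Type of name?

flag is bool; name is str

bool, str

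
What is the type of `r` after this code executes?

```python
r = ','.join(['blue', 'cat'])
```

str.join() returns str

str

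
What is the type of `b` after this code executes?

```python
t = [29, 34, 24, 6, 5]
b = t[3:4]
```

Slicing a list always returns a list

list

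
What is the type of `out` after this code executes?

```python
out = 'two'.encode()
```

str.encode() returns bytes

bytes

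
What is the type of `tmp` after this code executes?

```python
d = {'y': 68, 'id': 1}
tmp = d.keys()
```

.keys() returns a dict_keys view object

dict_keys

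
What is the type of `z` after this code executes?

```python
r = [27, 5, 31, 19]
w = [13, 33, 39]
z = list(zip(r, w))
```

list(zip(...)) returns a list of tuples

list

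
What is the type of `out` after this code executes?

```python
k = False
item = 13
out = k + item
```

bool + int returns int (False is 0, so 0 + 13 = 13)

int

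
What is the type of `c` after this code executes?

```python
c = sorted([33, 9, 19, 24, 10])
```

sorted() always returns list

list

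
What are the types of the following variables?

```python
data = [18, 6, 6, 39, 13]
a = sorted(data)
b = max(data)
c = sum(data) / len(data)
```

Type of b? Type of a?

max of ints returns int; sorted() returns list

int, list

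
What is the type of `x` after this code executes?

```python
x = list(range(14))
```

list(range(...)) returns list

list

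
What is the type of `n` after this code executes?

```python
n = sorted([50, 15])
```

sorted() always returns list

list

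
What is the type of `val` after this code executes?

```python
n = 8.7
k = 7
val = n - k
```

float - int returns float (8.7 - 7 = 1.7)

float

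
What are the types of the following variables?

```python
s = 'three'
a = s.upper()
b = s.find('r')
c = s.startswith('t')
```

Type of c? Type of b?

str.startswith() returns bool; str.find() returns int

bool, int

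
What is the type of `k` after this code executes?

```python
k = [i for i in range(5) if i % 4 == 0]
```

A list comprehension [...] produces a list

list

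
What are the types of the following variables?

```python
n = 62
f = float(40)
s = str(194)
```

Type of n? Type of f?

n is int; f is float

int, float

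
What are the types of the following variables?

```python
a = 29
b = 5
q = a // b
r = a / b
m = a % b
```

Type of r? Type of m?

int / int returns float; int % int returns int

float, int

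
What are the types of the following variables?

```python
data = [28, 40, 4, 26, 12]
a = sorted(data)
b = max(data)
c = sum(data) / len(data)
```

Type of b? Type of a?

max of ints returns int; sorted() returns list

int, list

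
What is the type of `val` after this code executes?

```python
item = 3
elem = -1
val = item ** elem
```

int ** negative int returns float

float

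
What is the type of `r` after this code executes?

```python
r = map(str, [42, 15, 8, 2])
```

map() returns a map iterator object

map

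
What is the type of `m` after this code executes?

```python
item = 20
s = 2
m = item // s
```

int // int returns int (20 // 2 = 10)

int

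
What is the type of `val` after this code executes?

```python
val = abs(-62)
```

abs() of int returns int

int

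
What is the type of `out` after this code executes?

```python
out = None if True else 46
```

Ternary: condition is True, if branch (None) taken → NoneType

NoneType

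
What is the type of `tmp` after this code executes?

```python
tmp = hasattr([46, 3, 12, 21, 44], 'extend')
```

hasattr() returns bool

bool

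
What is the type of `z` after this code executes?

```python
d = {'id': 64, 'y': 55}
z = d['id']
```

Accessing dict[str, int] with key 'id' returns int value 64

int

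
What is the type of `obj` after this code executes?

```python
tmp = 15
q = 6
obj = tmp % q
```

int % int returns int (15 % 6 = 3)

int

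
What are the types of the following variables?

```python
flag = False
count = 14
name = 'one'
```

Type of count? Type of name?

count is int; name is str

int, str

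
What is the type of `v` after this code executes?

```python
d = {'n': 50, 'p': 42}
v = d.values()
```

.values() returns a dict_values view object

dict_values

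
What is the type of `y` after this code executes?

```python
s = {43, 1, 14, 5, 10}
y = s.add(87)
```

set.add() returns None (mutates in place)

NoneType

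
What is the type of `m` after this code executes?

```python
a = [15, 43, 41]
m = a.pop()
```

list.pop() returns the popped element (int here)

int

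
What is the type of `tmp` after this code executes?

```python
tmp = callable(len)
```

callable() returns bool

bool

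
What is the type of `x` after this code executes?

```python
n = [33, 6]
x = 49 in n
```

'in' operator returns bool

bool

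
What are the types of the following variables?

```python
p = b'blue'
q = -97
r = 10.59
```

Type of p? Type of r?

p is bytes; r is float

bytes, float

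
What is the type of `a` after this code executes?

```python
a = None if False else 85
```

Ternary: condition is False, else branch (85) taken → int

int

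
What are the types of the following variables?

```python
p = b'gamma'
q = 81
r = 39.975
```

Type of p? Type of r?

p is bytes; r is float

bytes, float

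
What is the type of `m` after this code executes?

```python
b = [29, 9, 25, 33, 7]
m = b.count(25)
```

list.count() returns int

int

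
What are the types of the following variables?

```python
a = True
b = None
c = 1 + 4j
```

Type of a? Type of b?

a is bool; b is NoneType

bool, NoneType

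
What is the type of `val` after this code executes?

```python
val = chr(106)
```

chr() returns str (single character)

str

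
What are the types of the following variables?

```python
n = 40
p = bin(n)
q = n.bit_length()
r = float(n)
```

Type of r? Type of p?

float() returns float; bin() returns str

float, str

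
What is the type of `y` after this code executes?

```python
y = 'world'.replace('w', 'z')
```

str.replace() returns str

str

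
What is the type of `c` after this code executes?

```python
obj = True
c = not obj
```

'not' always returns bool

bool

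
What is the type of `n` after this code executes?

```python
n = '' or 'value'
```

'or' returns first truthy value ('value', which is str)

str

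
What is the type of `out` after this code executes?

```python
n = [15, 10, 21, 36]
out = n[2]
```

Indexing a list of ints returns int (n[2] = 21)

int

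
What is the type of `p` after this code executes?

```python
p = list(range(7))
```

list(range(...)) returns list

list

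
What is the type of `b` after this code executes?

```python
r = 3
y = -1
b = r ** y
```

int ** negative int returns float

float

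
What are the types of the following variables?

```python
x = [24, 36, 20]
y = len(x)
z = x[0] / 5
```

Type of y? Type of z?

len() returns int; int / int returns float

int, float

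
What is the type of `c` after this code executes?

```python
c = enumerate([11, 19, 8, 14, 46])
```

enumerate() returns an enumerate iterator object

enumerate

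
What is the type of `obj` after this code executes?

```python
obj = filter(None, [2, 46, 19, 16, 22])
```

filter() returns a filter iterator object

filter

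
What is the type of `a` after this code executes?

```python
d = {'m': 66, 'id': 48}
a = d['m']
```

Accessing dict[str, int] with key 'm' returns int value 66

int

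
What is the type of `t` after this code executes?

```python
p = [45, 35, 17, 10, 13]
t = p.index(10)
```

list.index() returns int

int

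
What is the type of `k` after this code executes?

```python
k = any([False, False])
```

any() returns bool

bool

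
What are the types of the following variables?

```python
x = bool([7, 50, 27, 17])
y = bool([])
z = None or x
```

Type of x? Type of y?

bool() returns bool; bool() returns bool

bool, bool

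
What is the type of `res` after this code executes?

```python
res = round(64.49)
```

round() with no ndigits arg returns int

int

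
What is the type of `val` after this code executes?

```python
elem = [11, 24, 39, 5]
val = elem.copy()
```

list.copy() returns list

list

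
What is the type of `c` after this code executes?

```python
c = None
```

None has type NoneType

NoneType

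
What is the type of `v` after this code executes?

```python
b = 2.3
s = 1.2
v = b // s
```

float // float returns float (floor division preserves float type)

float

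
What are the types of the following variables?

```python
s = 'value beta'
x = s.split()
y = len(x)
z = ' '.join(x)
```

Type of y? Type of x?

len() returns int; str.split() returns list

int, list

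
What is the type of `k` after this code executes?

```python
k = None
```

None has type NoneType

NoneType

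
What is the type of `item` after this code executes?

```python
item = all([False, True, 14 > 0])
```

all() returns bool

bool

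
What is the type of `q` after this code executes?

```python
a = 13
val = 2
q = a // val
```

int // int returns int (13 // 2 = 6)

int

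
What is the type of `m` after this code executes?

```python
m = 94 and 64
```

'and' returns the last value when all truthy (64, which is int)

int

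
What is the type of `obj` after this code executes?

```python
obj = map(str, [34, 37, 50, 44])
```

map() returns a map iterator object

map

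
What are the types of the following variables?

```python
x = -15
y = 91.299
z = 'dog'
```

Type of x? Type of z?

x is int; z is str

int, str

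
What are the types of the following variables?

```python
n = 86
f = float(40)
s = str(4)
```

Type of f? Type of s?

f is float; s is str

float, str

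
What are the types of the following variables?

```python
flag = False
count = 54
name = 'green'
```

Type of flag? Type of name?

flag is bool; name is str

bool, str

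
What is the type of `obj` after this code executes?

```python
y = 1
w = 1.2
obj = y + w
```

int + float returns float (1 + 1.2 = 2.2)

float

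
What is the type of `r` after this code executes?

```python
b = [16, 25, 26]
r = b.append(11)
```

list.append() returns None (mutates in place)

NoneType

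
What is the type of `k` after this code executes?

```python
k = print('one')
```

print() returns None

NoneType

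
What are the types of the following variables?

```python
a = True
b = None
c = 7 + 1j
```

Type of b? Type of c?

b is NoneType; c is complex

NoneType, complex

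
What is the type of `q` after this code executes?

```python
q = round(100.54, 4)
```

round() with ndigits arg returns float

float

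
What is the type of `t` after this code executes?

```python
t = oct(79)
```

oct() returns str representation

str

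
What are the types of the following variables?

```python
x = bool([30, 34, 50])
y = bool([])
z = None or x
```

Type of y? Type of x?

bool() returns bool; bool() returns bool

bool, bool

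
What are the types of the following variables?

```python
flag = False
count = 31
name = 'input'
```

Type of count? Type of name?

count is int; name is str

int, str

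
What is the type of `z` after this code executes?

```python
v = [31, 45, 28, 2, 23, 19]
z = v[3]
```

Indexing a list of ints returns int (v[3] = 2)

int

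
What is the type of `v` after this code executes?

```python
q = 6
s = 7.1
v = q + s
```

int + float returns float (6 + 7.1 = 13.1)

float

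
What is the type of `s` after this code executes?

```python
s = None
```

None has type NoneType

NoneType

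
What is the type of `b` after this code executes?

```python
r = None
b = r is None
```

'is' comparison returns bool

bool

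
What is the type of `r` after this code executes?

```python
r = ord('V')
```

ord() returns int (Unicode code point)

int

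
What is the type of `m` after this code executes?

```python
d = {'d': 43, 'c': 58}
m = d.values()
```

.values() returns a dict_values view object

dict_values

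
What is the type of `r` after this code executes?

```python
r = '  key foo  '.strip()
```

str.strip() returns str

str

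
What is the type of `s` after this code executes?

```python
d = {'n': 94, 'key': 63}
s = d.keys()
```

.keys() returns a dict_keys view object

dict_keys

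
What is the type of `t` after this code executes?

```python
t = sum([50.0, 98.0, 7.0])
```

sum() of floats returns float

float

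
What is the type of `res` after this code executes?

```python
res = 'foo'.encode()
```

str.encode() returns bytes

bytes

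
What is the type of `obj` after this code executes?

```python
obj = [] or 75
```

'or' returns first truthy value (75, which is int)

int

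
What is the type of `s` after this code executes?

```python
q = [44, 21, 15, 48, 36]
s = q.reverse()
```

list.reverse() returns None

NoneType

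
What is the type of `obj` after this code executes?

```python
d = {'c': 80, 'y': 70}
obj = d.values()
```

.values() returns a dict_values view object

dict_values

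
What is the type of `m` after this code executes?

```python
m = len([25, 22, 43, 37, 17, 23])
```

len() always returns int

int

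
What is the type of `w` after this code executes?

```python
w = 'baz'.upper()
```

str.upper() returns str

str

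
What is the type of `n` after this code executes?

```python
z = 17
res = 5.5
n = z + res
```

int + float returns float (17 + 5.5 = 22.5)

float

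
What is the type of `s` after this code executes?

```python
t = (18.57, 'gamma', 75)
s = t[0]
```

Index 0 of tuple is 18.57 which is float

float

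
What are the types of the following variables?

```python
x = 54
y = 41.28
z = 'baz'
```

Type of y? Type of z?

y is float; z is str

float, str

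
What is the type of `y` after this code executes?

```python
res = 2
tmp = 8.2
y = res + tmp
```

int + float returns float (2 + 8.2 = 10.2)

float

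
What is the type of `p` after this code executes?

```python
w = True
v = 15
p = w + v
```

bool + int returns int (True is 1, so 1 + 15 = 16)

int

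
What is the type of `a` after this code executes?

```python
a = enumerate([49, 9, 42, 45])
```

enumerate() returns an enumerate iterator object

enumerate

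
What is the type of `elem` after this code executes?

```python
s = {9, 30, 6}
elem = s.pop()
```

Popping from a set of ints returns int

int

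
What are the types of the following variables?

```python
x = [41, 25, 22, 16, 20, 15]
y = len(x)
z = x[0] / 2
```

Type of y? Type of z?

len() returns int; int / int returns float

int, float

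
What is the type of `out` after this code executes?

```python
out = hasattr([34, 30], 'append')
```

hasattr() returns bool

bool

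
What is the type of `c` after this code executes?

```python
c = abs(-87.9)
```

abs() of float returns float

float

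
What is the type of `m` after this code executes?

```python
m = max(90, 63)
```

max() of ints returns int

int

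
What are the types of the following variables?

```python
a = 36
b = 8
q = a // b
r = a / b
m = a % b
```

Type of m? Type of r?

int % int returns int; int / int returns float

int, float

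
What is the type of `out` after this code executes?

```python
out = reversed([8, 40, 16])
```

reversed() on a list returns a list_reverseiterator

list_reverseiterator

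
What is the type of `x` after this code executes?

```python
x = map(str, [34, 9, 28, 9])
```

map() returns a map iterator object

map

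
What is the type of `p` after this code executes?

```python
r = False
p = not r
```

'not' always returns bool

bool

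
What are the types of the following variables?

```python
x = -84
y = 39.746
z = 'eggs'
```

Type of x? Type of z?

x is int; z is str

int, str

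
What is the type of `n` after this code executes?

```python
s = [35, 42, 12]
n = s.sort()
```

list.sort() returns None (sorts in place)

NoneType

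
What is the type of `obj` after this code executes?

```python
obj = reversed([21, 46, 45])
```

reversed() on a list returns a list_reverseiterator

list_reverseiterator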